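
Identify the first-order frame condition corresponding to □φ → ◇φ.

Suppose □φ→◇φ is valid. At any x set V(φ)=W. Then □φ at x, so ◇φ at x, so x has a successor.

Seriality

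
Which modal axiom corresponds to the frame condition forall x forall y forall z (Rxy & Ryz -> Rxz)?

This is transitivity; the standard corresponding axiom is 4: □r → □□r.
Suppose □r→□□r is valid. Take Rxy, Ryz and set V(r)={w : Rxw}. Then □r at x, so □□r at x, so □r at y, so r at z, i.e. Rxz.

□r → □□r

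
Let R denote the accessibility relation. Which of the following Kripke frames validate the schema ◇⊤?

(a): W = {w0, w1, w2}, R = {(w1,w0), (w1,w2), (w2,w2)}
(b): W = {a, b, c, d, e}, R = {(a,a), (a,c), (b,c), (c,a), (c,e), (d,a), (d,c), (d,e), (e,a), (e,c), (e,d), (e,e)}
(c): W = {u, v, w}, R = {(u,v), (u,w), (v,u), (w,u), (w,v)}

Frame correspondent (Sahlqvist): ∀x ∃y Rxy — i.e. seriality.
(a): fails — world w0 has no successor.
(b): holds.
(c): holds.
Valid on: (b), (c).

(b), (c)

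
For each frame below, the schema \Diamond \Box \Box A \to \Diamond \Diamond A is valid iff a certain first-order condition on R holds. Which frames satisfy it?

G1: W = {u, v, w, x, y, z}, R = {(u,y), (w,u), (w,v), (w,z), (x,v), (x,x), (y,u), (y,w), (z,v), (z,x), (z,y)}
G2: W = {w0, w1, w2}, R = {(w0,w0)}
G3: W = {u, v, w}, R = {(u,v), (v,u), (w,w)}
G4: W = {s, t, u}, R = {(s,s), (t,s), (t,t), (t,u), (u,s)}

This is the axiom for a generalized confluence (Geach) condition; its first-order frame correspondent is \forall x \forall y (xRy \to \exists w (y R^2 w \wedge x R^2 w)).
G1: fails — wRu but no t with uR²t and wR²t.
G2: condition met.
G3: fails — uRv but no t with vR²t and uR²t.
G4: condition met.
Valid on: G2, G4.

G2, G4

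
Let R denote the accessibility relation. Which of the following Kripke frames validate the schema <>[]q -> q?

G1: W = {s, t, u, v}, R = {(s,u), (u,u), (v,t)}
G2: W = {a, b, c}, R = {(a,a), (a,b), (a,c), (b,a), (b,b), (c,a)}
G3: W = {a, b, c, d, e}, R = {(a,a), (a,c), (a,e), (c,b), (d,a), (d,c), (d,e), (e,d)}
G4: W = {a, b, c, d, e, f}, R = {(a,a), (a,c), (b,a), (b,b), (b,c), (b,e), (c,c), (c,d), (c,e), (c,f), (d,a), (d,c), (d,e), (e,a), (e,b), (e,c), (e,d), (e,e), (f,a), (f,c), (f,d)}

Frame correspondent (Sahlqvist): forall x forall y (xRy -> exists w (yRw & x = w)) — i.e. a generalized confluence (Geach) condition.
G1: fails — sRu but no w with uRw and s=w.
G2: ✓.
G3: fails — aRc but no w with cRw and a=w.
G4: fails — aRc but no w with cRw and a=w.

G2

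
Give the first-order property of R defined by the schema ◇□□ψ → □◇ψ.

This is a Sahlqvist (Geach-type) schema ◇^1□^2ψ → □^1◇^1ψ.
Minimal-valuation argument: fix x; take any y with xR^1y and any z with xR^1z. Set V(ψ) to the set of worlds R-reachable from y in exactly 2 steps. Then □^2ψ holds at y, so the antecedent holds at x; validity forces ◇^1ψ at z, giving a w with zR^1w and yR^2w.
First-order correspondent: ∀x ∀y ∀z ((xRy ∧ xRz) → ∃w (yR²w ∧ zRw)).

∀x ∀y ∀z ((xRy ∧ xRz) → ∃w (yR²w ∧ zRw))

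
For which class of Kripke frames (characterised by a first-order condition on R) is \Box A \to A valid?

This schema is the T axiom.
It corresponds to reflexivity: \forall x Rxx.

reflexivity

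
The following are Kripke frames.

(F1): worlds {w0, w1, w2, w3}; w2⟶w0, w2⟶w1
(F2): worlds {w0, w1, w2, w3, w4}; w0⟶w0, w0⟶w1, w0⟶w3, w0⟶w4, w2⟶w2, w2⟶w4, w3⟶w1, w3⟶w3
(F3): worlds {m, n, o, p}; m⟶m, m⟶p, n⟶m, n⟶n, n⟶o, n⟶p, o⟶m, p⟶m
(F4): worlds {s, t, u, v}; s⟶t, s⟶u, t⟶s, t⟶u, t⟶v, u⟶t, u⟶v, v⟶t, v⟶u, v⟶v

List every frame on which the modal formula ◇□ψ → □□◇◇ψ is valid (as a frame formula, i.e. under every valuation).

Frame correspondent (Sahlqvist): ∀x ∀y ∀z ((xRy ∧ xR²z) → ∃w (yRw ∧ zR²w)) — i.e. a generalized confluence (Geach) condition.
(F1): condition met.
(F2): fails — w0Rw0, w0R²w1 but no w with w0Rw and w1R²w.
(F3): condition met.
(F4): condition met.
Valid on: (F1), (F3), (F4).

(F1), (F3), (F4)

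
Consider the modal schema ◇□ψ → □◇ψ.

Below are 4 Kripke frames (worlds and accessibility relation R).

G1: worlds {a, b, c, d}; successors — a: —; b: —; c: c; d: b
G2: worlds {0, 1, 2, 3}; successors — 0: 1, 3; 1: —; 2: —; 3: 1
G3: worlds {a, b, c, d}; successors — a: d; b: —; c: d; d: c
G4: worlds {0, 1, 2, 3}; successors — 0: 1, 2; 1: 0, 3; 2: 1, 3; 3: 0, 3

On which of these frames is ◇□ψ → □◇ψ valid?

This is the axiom for convergence; its first-order frame correspondent is ∀x ∀y ∀z (Rxy ∧ Rxz → ∃w (Ryw ∧ Rzw)).
G1: fails — Rdb and Rdb but b and b have no common successor.
G2: fails — R01 and R01 but 1 and 1 have no common successor.
G3: condition met.
G4: fails — R10 and R13 but 0 and 3 have no common successor.
Valid on: G3.

G3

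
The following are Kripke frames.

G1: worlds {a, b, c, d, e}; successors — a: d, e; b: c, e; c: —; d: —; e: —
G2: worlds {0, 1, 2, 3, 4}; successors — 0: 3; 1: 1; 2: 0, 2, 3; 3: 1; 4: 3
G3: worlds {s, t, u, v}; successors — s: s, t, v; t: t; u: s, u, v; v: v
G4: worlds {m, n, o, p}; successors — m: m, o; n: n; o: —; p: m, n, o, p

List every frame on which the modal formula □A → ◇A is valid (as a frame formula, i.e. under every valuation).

Frame correspondent (Sahlqvist): ∀x ∃y Rxy — i.e. seriality.
G1: fails — world c has no successor.
G2: holds.
G3: holds.
G4: fails — world o has no successor.
Valid on: G2, G3.

G2, G3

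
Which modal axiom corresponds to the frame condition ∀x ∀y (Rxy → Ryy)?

The condition is shift-reflexivity. The T□ schema □(□r → r) defines it.
Suppose □(□r→r) is valid. Take Rxy and set V(r)={w : Ryw}. Then at y, □r holds; since □(□r→r) at x, □r→r at y, so r at y, i.e. Ryy.

□(□r → r)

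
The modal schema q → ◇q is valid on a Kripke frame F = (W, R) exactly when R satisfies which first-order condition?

reflexivity: ∀x Rxx

Replacing q by ¬q and contraposing gives the equivalent schema □q → q.
Suppose □q→q is valid. At any x set V(q)={w : Rxw}. Then □q holds at x, so q holds at x, i.e. Rxx.
Conversely, on a frame with reflexivity the schema holds at every world under every valuation.
Frame condition: ∀x Rxx.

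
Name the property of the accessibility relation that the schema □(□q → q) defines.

This is the T□ axiom.
It corresponds to shift-reflexivity: ∀x ∀y (Rxy → Ryy).

shift-reflexivity: ∀x ∀y (Rxy → Ryy)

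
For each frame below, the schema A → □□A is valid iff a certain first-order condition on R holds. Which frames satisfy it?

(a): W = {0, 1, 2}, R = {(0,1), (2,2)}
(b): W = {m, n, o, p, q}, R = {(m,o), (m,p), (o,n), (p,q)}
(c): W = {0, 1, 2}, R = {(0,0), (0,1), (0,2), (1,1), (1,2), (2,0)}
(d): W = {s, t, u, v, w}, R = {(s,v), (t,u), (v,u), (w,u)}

(a)

This is the axiom for a generalized confluence (Geach) condition; its first-order frame correspondent is ∀x ∀z (xR²z → ∃w (x = w ∧ z = w)).
(a): condition met.
(b): fails — mR²n but m ≠ n.
(c): fails — 0R²1 but 0 ≠ 1.
(d): fails — sR²u but s ≠ u.
Valid on: (a).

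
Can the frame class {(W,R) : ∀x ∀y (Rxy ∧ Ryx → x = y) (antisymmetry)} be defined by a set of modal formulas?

Modal frame validity is preserved under surjective bounded morphisms.
The 6-cycle (worlds a,b,c,d,e,f with a→b→c→d→e→f→a) is antisymmetric. Sending even-indexed worlds to s and odd-indexed worlds to t is a surjective bounded morphism onto the two-world frame with s↔t, which is not antisymmetric.
Hence antisymmetry is not modally definable.

No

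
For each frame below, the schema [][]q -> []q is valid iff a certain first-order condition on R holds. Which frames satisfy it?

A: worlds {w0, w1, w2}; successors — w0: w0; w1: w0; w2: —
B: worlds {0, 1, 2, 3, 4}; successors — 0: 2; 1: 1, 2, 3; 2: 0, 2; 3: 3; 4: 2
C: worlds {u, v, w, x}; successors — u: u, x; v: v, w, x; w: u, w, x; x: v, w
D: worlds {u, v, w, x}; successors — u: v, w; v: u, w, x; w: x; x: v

This is the axiom for density; its first-order frame correspondent is forall x forall y (Rxy -> exists z (Rxz & Rzy)).
A: ✓.
B: ✓.
C: ✓.
D: fails — Ruv but no z with Ruz and Rzv.

A, B, C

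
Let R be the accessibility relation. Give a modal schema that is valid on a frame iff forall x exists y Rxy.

□s → ◇s

This is seriality; the standard corresponding axiom is D: □s → ◇s.
Suppose □s→◇s is valid. At any x set V(s)=W. Then □s at x, so ◇s at x, so x has a successor.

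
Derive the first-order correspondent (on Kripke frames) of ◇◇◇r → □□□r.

This is a Sahlqvist (Geach-type) schema ◇^3□^0r → □^3◇^0r.
Minimal-valuation argument: fix x; take any y with xR^3y and any z with xR^3z. Set V(r) to the set of worlds R-reachable from y in exactly 0 steps. Then □^0r holds at y, so the antecedent holds at x; validity forces ◇^0r at z, giving a w with zR^0w and yR^0w.
First-order correspondent: ∀x ∀y ∀z ((xR³y ∧ xR³z) → ∃w (y = w ∧ z = w)).

∀x ∀y ∀z ((xR³y ∧ xR³z) → ∃w (y = w ∧ z = w))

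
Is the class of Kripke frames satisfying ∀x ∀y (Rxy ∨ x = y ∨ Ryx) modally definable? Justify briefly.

Not definable by any modal formula

Any modally definable frame class is closed under disjoint unions.
Take 3 disjoint single-world reflexive frames: each is trivially connected, but their disjoint union has 3 worlds with no edge between distinct components, so it is not connected.
So no modal formula (or set of formulas) defines exactly the connected frames.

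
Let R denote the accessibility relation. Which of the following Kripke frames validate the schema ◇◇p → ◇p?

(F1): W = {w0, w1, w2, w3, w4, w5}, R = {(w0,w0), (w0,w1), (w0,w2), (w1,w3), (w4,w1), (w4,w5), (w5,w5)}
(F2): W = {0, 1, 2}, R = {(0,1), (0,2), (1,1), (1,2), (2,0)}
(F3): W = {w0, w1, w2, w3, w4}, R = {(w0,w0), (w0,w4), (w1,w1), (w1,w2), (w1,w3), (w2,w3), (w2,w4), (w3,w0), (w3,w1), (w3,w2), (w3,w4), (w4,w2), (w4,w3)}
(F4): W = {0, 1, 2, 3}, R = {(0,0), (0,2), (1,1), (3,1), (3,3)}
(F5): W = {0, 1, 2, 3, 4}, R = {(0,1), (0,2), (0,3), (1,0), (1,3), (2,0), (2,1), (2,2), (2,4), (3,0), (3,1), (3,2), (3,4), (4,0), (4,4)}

The schema corresponds to transitivity: ∀x ∀y ∀z (Rxy ∧ Ryz → Rxz).
(F1): fails — Rw4w1 and Rw1w3 but not Rw4w3.
(F2): fails — R02 and R20 but not R00.
(F3): fails — Rw1w2 and Rw2w4 but not Rw1w4.
(F4): holds.
(F5): fails — R10 and R02 but not R12.

(F4)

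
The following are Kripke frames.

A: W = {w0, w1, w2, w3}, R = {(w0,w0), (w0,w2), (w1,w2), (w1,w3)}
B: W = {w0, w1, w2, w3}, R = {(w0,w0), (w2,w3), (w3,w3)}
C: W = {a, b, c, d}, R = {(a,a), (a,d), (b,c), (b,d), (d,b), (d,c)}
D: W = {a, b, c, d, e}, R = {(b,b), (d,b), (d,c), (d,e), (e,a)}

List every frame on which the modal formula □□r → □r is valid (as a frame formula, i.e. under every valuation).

This is the axiom for density; its first-order frame correspondent is ∀x ∀y (Rxy → ∃z (Rxz ∧ Rzy)).
A: fails — Rw1w2 but no z with Rw1z and Rzw2.
B: satisfies the condition.
C: fails — Rdb but no z with Rdz and Rzb.
D: fails — Rdc but no z with Rdz and Rzc.

B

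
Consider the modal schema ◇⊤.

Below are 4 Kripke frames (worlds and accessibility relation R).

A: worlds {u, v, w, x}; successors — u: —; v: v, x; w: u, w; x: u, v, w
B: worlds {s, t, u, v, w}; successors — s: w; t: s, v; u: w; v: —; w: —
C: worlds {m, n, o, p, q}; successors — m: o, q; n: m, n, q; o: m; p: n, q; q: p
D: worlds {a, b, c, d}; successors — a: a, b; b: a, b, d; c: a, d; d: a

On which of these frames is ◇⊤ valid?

C, D

This is the axiom for seriality; its first-order frame correspondent is ∀x ∃y Rxy.
A: fails — world u has no successor.
B: fails — world v has no successor.
C: satisfies the condition.
D: satisfies the condition.
Valid on: C, D.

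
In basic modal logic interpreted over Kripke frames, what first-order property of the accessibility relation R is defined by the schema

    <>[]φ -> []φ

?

the Euclidean property

This schema is equivalent to the 5 axiom ◇φ → □◇φ.
Its frame correspondent is the Euclidean property — forall x forall y forall z (Rxy & Rxz -> Ryz).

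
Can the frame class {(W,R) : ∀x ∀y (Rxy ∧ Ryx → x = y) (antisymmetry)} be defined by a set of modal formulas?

No

Any modally definable frame class is closed under surjective bounded morphisms.
The 8-cycle (worlds w0,w1,w2,w3,w4,w5,w6,w7 with w0→w1→w2→w3→w4→w5→w6→w7→w0) is antisymmetric. Sending even-indexed worlds to s and odd-indexed worlds to t is a surjective bounded morphism onto the two-world frame with s↔t, which is not antisymmetric.
So the class is not modally definable.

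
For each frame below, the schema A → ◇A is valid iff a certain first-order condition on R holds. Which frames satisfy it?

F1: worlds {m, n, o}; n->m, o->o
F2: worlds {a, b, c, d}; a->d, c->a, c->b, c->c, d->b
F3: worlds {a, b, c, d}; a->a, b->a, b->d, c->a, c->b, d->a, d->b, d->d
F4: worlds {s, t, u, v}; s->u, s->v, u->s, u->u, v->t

Frame correspondent (Sahlqvist): ∀x Rxx — i.e. reflexivity.
F1: fails — world m does not see itself.
F2: fails — world a does not see itself.
F3: fails — world b does not see itself.
F4: fails — world s does not see itself.

none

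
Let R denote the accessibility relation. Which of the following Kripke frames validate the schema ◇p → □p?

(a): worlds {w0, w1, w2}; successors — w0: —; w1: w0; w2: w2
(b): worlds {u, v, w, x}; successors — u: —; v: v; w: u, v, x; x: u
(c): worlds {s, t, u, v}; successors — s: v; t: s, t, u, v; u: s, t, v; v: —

(a)

This is the axiom for partial functionality; its first-order frame correspondent is ∀x ∀y ∀z (Rxy ∧ Rxz → y = z).
(a): ✓.
(b): fails — w sees both u and v.
(c): fails — t sees both s and t.
Valid on: (a).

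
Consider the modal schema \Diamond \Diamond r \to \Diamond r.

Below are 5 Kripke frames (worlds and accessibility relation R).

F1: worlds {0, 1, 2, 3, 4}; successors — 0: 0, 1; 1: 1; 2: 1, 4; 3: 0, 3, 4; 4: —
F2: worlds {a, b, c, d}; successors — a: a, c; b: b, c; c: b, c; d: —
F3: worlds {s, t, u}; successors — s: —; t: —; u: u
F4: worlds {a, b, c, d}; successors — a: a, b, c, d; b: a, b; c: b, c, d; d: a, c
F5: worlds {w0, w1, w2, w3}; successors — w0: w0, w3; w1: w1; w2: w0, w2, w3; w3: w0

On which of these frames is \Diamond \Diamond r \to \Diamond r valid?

F3

This is the axiom for transitivity; its first-order frame correspondent is \forall x \forall y \forall z (Rxy \wedge Ryz \to Rxz).
F1: fails — R30 and R01 but not R31.
F2: fails — Rac and Rcb but not Rab.
F3: ✓.
F4: fails — Rcd and Rda but not Rca.
F5: fails — Rw3w0 and Rw0w3 but not Rw3w3.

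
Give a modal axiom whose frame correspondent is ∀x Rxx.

This is reflexivity; the standard corresponding axiom is T: □r → r.
Suppose □r→r is valid. At any x set V(r)={w : Rxw}. Then □r holds at x, so r holds at x, i.e. Rxx.

□r → r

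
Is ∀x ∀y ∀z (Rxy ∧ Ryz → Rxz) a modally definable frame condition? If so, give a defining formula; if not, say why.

Yes: it is transitivity, defined by the 4 schema □p → □□p.
Suppose □p→□□p is valid. Take Rxy, Ryz and set V(p)={w : Rxw}. Then □p at x, so □□p at x, so □p at y, so p at z, i.e. Rxz.

Yes, by □p → □□p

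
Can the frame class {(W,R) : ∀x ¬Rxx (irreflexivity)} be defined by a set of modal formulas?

If a class were modally definable it would be closed under surjective bounded morphisms (Goldblatt–Thomason).
The 2-cycle (worlds w0,w1 with w0→w1→w0) is irreflexive, and the map sending every world to a single reflexive point • is a surjective bounded morphism (forth: every edge maps to (•,•); back: every world has a successor). So any modal formula valid on the 2-cycle is also valid on the reflexive point, which is not irreflexive.
So no modal formula (or set of formulas) defines exactly the irreflexive frames.

No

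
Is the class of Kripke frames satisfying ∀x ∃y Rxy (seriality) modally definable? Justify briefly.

Yes: it is seriality, defined by the D schema □q → ◇q.

Definable; □q → ◇q defines it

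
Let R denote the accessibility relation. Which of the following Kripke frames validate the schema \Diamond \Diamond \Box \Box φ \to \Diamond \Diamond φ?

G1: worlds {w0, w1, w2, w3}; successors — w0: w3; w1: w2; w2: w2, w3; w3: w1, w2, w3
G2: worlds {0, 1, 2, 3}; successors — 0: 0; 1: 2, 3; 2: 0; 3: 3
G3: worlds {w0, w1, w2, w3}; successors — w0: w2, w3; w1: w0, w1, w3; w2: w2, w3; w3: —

Frame correspondent (Sahlqvist): \forall x \forall y (x R^2 y \to \exists w (y R^2 w \wedge x R^2 w)) — i.e. a generalized confluence (Geach) condition.
G1: condition met.
G2: condition met.
G3: fails — w0R²w3 but no w with w3R²w and w0R²w.
Valid on: G1, G2.

G1, G2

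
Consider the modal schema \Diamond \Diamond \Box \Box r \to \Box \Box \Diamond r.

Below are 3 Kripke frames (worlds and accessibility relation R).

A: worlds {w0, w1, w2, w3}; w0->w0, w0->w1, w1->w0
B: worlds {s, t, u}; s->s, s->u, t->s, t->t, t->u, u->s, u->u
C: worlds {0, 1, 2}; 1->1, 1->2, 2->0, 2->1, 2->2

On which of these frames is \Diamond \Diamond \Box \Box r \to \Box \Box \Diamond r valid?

A, B

This is the axiom for a generalized confluence (Geach) condition; its first-order frame correspondent is \forall x \forall y \forall z ((x R^2 y \wedge x R^2 z) \to \exists w (y R^2 w \wedge zRw)).
A: ✓.
B: ✓.
C: fails — 1R²0, 1R²0 but no w with 0R²w and 0Rw.
Valid on: A, B.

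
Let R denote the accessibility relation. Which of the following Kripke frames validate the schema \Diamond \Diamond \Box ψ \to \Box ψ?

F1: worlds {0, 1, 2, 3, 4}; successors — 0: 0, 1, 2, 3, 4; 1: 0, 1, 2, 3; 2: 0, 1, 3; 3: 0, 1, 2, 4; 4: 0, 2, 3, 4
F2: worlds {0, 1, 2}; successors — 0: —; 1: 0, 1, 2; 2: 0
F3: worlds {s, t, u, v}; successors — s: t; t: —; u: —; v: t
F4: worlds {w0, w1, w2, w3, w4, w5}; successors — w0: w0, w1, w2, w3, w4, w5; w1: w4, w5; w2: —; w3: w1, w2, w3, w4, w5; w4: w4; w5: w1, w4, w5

F3

Frame correspondent (Sahlqvist): \forall x \forall y \forall z ((x R^2 y \wedge xRz) \to \exists w (yRw \wedge z = w)) — i.e. a generalized confluence (Geach) condition.
F1: fails — 0R²1, 0R4 but no w with 1Rw and 4=w.
F2: fails — 1R²0, 1R0 but no w with 0Rw and 0=w.
F3: condition met.
F4: fails — w0R²w1, w0Rw0 but no w with w1Rw and w0=w.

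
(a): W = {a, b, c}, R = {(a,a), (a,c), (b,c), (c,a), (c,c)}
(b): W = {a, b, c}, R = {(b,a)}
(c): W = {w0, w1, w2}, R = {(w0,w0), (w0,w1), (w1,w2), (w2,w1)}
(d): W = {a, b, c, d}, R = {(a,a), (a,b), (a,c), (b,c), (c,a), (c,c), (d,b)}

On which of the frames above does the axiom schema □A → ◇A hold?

(a), (c), (d)

The schema corresponds to seriality: ∀x ∃y Rxy.
(a): ✓.
(b): fails — world a has no successor.
(c): ✓.
(d): ✓.
Valid on: (a), (c), (d).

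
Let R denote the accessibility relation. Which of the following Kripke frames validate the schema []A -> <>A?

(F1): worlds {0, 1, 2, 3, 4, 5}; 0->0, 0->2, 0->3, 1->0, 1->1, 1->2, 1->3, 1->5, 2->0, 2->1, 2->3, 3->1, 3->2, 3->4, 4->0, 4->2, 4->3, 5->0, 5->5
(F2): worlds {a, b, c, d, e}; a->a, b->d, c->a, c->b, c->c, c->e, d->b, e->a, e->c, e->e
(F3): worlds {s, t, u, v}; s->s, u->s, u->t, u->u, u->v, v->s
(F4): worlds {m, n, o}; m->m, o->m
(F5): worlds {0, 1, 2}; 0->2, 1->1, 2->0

(F1), (F2), (F5)

The schema corresponds to seriality: forall x exists y Rxy.
(F1): satisfies the condition.
(F2): satisfies the condition.
(F3): fails — world t has no successor.
(F4): fails — world n has no successor.
(F5): satisfies the condition.
Valid on: (F1), (F2), (F5).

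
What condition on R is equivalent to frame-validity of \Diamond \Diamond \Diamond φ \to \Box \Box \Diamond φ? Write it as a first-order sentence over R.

\forall x \forall y \forall z ((x R^3 y \wedge x R^2 z) \to \exists w (y = w \wedge zRw))

This is a Sahlqvist (Geach-type) schema ◇^3□^0φ → □^2◇^1φ.
Minimal-valuation argument: fix x; take any y with xR^3y and any z with xR^2z. Set V(φ) to the set of worlds R-reachable from y in exactly 0 steps. Then □^0φ holds at y, so the antecedent holds at x; validity forces ◇^1φ at z, giving a w with zR^1w and yR^0w.
First-order correspondent: \forall x \forall y \forall z ((x R^3 y \wedge x R^2 z) \to \exists w (y = w \wedge zRw)).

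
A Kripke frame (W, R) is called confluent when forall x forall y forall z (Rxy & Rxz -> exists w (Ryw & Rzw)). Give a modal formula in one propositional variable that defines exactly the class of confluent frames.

◇□ψ → □◇ψ

A defining formula is ◇□ψ → □◇ψ (the .2 axiom).
Suppose ◇□ψ→□◇ψ is valid. Take Rxy, Rxz and set V(ψ)={w : Ryw}. Then □ψ at y so ◇□ψ at x, so □◇ψ at x, so ◇ψ at z, giving w with Rzw and Ryw.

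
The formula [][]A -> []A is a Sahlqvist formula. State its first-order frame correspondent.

Suppose □□A→□A is valid. Take Rxy and set V(A)={w : xR²w}. Then □□A at x, so □A at x, so A at y, i.e. ∃z(Rxz∧Rzy).

Density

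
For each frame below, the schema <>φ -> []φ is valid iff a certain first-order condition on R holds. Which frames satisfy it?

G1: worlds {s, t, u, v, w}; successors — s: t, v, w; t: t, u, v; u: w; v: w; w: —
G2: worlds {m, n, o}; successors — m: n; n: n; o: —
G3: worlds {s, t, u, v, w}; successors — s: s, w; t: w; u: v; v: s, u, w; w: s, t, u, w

G2

The schema corresponds to partial functionality: forall x forall y forall z (Rxy & Rxz -> y = z).
G1: fails — s sees both t and v.
G2: holds.
G3: fails — s sees both s and w.
Valid on: G2.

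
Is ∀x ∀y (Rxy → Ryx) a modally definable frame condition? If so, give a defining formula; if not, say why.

Yes, by p → □◇p

This is a Sahlqvist condition; the B axiom p → □◇p defines it.
Suppose p→□◇p is valid. Take Rxy and set V(p)={x}. Then p at x, so □◇p at x, so ◇p at y, so some z with Ryz has p; z=x, i.e. Ryx.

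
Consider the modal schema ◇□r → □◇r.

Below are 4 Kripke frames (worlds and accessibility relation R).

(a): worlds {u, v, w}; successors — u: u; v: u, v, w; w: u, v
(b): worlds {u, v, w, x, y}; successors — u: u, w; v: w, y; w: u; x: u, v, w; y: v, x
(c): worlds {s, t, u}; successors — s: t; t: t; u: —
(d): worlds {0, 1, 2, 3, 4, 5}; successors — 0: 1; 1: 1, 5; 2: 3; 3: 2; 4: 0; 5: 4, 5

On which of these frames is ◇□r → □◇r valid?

(a), (c)

This is the axiom for convergence; its first-order frame correspondent is ∀x ∀y ∀z (Rxy ∧ Rxz → ∃w (Ryw ∧ Rzw)).
(a): satisfies the condition.
(b): fails — Rvw and Rvy but w and y have no common successor.
(c): satisfies the condition.
(d): fails — R55 and R54 but 5 and 4 have no common successor.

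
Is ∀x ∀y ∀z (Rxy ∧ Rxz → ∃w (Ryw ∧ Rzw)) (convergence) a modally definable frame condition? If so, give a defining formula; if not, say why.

This is a Sahlqvist condition; the .2 axiom ◇□r → □◇r defines it.

Yes, by ◇□r → □◇r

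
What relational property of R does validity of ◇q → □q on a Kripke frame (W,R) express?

partial functionality

Suppose ◇q→□q is valid. Take Rxy, Rxz and set V(q)={y}. Then ◇q at x, so □q at x, so q at z, i.e. z=y.
Conversely, on a frame with partial functionality the schema holds at every world under every valuation.
So the correspondent is partial functionality.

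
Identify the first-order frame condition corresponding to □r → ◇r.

This is the D axiom.
It corresponds to seriality: ∀x ∃y Rxy.

seriality: ∀x ∃y Rxy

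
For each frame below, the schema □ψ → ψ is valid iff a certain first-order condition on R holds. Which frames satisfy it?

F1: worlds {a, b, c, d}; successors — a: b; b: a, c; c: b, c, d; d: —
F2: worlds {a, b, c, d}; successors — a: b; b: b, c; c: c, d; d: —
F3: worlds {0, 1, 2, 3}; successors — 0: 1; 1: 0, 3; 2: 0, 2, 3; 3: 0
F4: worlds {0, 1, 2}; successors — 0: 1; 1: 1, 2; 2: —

none

This is the axiom for reflexivity; its first-order frame correspondent is ∀x Rxx.
F1: fails — world a does not see itself.
F2: fails — world a does not see itself.
F3: fails — world 0 does not see itself.
F4: fails — world 0 does not see itself.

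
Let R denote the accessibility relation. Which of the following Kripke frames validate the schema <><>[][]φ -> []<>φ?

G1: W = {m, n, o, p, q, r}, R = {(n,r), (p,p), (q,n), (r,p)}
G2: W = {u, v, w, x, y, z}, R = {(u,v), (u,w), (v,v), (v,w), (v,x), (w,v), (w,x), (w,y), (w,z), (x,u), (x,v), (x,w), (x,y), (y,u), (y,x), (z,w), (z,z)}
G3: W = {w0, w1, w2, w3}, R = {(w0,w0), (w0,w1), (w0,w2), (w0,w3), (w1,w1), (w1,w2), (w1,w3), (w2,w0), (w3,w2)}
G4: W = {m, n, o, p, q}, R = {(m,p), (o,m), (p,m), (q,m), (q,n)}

G2

This is the axiom for a generalized confluence (Geach) condition; its first-order frame correspondent is forall x forall y forall z ((x R^2 y & xRz) -> exists w (y R^2 w & zRw)).
G1: fails — qR²r, qRn but no w with rR²w and nRw.
G2: ✓.
G3: fails — w0R²w3, w0Rw1 but no w with w3R²w and w1Rw.
G4: fails — qR²p, qRn but no w with pR²w and nRw.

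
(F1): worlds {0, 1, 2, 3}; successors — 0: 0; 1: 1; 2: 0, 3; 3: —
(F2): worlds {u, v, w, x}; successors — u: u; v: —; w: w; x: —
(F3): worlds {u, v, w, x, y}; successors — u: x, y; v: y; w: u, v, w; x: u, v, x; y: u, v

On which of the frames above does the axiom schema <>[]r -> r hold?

(F2)

This is the axiom for symmetry; its first-order frame correspondent is forall x forall y (Rxy -> Ryx).
(F1): fails — R23 but not R32.
(F2): condition met.
(F3): fails — Rwu but not Ruw.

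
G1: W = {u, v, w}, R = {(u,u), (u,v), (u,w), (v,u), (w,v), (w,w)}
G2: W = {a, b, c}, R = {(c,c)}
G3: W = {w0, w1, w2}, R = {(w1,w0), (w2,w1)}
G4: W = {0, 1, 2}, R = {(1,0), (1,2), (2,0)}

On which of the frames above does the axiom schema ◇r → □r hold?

G2, G3

This is the axiom for partial functionality; its first-order frame correspondent is ∀x ∀y ∀z (Rxy ∧ Rxz → y = z).
G1: fails — u sees both u and v.
G2: condition met.
G3: condition met.
G4: fails — 1 sees both 0 and 2.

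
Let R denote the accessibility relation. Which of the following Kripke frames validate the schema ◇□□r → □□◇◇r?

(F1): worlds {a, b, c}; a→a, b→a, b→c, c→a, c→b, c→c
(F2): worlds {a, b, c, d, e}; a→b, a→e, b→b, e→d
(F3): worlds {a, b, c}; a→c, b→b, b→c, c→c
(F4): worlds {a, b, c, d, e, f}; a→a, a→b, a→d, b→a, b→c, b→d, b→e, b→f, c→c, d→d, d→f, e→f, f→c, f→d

(F1), (F3), (F4)

This is the axiom for a generalized confluence (Geach) condition; its first-order frame correspondent is ∀x ∀y ∀z ((xRy ∧ xR²z) → ∃w (yR²w ∧ zR²w)).
(F1): ✓.
(F2): fails — aRb, aR²d but no w with bR²w and dR²w.
(F3): ✓.
(F4): ✓.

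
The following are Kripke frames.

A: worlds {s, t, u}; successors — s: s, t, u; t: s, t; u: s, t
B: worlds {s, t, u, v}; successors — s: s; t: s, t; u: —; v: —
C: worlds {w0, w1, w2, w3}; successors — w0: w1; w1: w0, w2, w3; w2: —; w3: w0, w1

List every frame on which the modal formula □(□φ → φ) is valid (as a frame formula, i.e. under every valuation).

B

Frame correspondent (Sahlqvist): ∀x ∀y (Rxy → Ryy) — i.e. shift-reflexivity.
A: fails — Rsu but not Ruu.
B: condition met.
C: fails — Rw1w2 but not Rw2w2.
Valid on: B.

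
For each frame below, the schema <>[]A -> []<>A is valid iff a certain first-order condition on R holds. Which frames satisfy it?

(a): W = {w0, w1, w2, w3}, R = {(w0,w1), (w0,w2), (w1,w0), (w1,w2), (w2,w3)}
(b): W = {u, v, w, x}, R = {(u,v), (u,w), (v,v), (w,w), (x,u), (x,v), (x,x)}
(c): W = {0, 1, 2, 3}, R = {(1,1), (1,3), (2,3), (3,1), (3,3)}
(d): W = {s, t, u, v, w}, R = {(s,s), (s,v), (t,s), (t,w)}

(c)

Frame correspondent (Sahlqvist): forall x forall y forall z (Rxy & Rxz -> exists w (Ryw & Rzw)) — i.e. convergence.
(a): fails — Rw0w1 and Rw0w2 but w1 and w2 have no common successor.
(b): fails — Ruv and Ruw but v and w have no common successor.
(c): holds.
(d): fails — Rss and Rsv but s and v have no common successor.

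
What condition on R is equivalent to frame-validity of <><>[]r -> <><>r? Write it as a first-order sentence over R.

This is a Sahlqvist (Geach-type) schema ◇^2□^1r → □^0◇^2r.
Minimal-valuation argument: fix x; take any y with xR^2y and any z with xR^0z. Set V(r) to the set of worlds R-reachable from y in exactly 1 step. Then □^1r holds at y, so the antecedent holds at x; validity forces ◇^2r at z, giving a w with zR^2w and yR^1w.
First-order correspondent: forall x forall y (x R^2 y -> exists w (yRw & x R^2 w)).

forall x forall y (x R^2 y -> exists w (yRw & x R^2 w))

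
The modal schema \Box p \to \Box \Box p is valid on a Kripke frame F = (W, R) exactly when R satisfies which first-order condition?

Transitivity

Suppose □p→□□p is valid. Take Rxy, Ryz and set V(p)={w : Rxw}. Then □p at x, so □□p at x, so □p at y, so p at z, i.e. Rxz.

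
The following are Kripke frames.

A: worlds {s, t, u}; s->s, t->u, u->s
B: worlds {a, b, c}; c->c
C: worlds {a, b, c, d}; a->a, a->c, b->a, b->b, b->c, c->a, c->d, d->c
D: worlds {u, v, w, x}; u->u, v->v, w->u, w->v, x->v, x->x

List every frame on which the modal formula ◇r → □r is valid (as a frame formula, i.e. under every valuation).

A, B

This is the axiom for partial functionality; its first-order frame correspondent is ∀x ∀y ∀z (Rxy ∧ Rxz → y = z).
A: satisfies the condition.
B: satisfies the condition.
C: fails — a sees both a and c.
D: fails — w sees both u and v.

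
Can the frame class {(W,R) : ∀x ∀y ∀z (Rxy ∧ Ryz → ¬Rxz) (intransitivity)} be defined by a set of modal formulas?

Not definable by any modal formula

Any modally definable frame class is closed under surjective bounded morphisms.
The 7-cycle (worlds a,b,c,d,e,f,g with a→b→c→d→e→f→g→a) is intransitive. Mapping every world to a single reflexive point • is a surjective bounded morphism; the reflexive point is not intransitive (R••∧R•• but R••).
Hence intransitivity is not modally definable.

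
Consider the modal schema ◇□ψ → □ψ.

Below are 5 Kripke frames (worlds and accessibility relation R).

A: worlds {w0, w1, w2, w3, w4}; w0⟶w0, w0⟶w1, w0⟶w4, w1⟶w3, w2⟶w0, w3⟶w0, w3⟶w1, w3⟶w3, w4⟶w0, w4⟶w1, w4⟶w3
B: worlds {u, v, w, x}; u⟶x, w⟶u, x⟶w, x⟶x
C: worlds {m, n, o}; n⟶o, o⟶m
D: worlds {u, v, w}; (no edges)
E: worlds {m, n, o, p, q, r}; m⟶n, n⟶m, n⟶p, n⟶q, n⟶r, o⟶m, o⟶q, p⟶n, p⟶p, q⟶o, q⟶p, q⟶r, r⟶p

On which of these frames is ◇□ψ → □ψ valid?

This is the axiom for the Euclidean property; its first-order frame correspondent is ∀x ∀y ∀z (Rxy ∧ Rxz → Ryz).
A: fails — Rw0w4 and Rw0w4 but not Rw4w4.
B: fails — Rwu and Rwu but not Ruu.
C: fails — Rno and Rno but not Roo.
D: holds.
E: fails — Rmn and Rmn but not Rnn.

D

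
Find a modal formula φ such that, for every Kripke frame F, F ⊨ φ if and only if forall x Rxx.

The condition is reflexivity. The T schema □r → r defines it.
Suppose □r→r is valid. At any x set V(r)={w : Rxw}. Then □r holds at x, so r holds at x, i.e. Rxx.

□r → r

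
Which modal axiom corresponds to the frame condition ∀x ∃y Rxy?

□r → ◇r

This is seriality; the standard corresponding axiom is D: □r → ◇r.
Suppose □r→◇r is valid. At any x set V(r)=W. Then □r at x, so ◇r at x, so x has a successor.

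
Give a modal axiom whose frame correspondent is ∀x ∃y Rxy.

□ψ → ◇ψ

A defining formula is □ψ → ◇ψ (the D axiom).
Suppose □ψ→◇ψ is valid. At any x set V(ψ)=W. Then □ψ at x, so ◇ψ at x, so x has a successor.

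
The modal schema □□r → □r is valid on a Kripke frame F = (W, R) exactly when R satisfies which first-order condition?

density

Suppose □□r→□r is valid. Take Rxy and set V(r)={w : xR²w}. Then □□r at x, so □r at x, so r at y, i.e. ∃z(Rxz∧Rzy).
The converse is a direct semantic check.
Frame condition: ∀x ∀y (Rxy → ∃z (Rxz ∧ Rzy)).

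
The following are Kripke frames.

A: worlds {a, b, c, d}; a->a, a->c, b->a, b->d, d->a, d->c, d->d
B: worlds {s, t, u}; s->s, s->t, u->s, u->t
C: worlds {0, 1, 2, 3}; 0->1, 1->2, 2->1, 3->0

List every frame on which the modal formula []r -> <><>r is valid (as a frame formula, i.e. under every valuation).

none

This is the axiom for a generalized confluence (Geach) condition; its first-order frame correspondent is forall x exists w (xRw & x R^2 w).
A: fails — at c but no w with cRw and cR²w.
B: fails — at t but no w with tRw and tR²w.
C: fails — at 0 but no w with 0Rw and 0R²w.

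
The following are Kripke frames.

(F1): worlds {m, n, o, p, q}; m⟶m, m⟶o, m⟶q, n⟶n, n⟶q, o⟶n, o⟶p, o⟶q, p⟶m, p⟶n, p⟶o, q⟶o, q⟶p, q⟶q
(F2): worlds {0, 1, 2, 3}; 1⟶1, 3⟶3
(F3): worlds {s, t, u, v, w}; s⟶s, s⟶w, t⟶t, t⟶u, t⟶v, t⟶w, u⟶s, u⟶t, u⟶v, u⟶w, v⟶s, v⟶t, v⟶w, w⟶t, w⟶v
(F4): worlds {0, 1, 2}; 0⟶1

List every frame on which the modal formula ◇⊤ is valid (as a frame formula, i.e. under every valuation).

(F1), (F3)

This is the axiom for seriality; its first-order frame correspondent is ∀x ∃y Rxy.
(F1): satisfies the condition.
(F2): fails — world 0 has no successor.
(F3): satisfies the condition.
(F4): fails — world 1 has no successor.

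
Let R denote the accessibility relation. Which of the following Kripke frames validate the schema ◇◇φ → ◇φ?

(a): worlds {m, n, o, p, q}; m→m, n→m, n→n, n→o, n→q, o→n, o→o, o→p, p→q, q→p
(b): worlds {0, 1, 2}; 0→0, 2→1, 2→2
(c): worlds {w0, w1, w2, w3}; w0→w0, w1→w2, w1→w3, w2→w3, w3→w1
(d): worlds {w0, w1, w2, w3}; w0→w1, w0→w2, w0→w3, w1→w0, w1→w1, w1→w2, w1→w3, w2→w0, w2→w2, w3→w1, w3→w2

The schema corresponds to a generalized confluence (Geach) condition: ∀x ∀y (xR²y → ∃w (y = w ∧ xRw)).
(a): fails — nR²p but no w with p=w and nRw.
(b): condition met.
(c): fails — w1R²w1 but no w with w1=w and w1Rw.
(d): fails — w0R²w0 but no w with w0=w and w0Rw.

(b)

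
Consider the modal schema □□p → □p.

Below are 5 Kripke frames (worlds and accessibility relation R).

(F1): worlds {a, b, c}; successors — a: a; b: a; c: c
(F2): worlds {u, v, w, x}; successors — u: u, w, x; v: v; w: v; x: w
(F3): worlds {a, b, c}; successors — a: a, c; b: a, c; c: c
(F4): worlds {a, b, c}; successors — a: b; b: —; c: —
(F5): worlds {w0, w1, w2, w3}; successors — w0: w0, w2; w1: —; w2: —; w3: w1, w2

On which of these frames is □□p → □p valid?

The schema corresponds to density: ∀x ∀y (Rxy → ∃z (Rxz ∧ Rzy)).
(F1): condition met.
(F2): fails — Rxw but no z with Rxz and Rzw.
(F3): condition met.
(F4): fails — Rab but no z with Raz and Rzb.
(F5): fails — Rw3w1 but no z with Rw3z and Rzw1.

(F1), (F3)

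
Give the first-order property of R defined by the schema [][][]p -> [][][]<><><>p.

forall x forall z (x R^3 z -> exists w (x R^3 w & z R^3 w))

This is a Sahlqvist (Geach-type) schema ◇^0□^3p → □^3◇^3p.
Minimal-valuation argument: fix x; take any y with xR^0y and any z with xR^3z. Set V(p) to the set of worlds R-reachable from y in exactly 3 steps. Then □^3p holds at y, so the antecedent holds at x; validity forces ◇^3p at z, giving a w with zR^3w and yR^3w.
First-order correspondent: forall x forall z (x R^3 z -> exists w (x R^3 w & z R^3 w)).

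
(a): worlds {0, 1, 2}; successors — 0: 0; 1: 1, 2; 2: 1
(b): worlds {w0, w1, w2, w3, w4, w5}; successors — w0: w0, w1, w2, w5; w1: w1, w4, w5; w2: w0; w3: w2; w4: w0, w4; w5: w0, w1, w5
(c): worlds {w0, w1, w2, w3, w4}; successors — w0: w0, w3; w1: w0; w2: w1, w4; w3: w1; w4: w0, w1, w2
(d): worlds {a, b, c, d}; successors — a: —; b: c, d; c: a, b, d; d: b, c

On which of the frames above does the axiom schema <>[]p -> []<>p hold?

(a)

This is the axiom for convergence; its first-order frame correspondent is forall x forall y forall z (Rxy & Rxz -> exists w (Ryw & Rzw)).
(a): holds.
(b): fails — Rw0w1 and Rw0w2 but w1 and w2 have no common successor.
(c): fails — Rw0w0 and Rw0w3 but w0 and w3 have no common successor.
(d): fails — Rcd and Rca but d and a have no common successor.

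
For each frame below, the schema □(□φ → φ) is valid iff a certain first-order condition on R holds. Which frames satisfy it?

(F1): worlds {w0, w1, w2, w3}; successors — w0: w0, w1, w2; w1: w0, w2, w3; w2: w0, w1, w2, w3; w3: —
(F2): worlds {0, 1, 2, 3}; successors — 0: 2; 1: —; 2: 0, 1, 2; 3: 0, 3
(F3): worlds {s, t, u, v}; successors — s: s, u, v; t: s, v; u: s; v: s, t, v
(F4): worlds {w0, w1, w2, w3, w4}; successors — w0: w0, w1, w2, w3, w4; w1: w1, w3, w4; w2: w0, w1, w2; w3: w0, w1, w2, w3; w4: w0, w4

The schema corresponds to shift-reflexivity: ∀x ∀y (Rxy → Ryy).
(F1): fails — Rw1w3 but not Rw3w3.
(F2): fails — R20 but not R00.
(F3): fails — Rvt but not Rtt.
(F4): condition met.

(F4)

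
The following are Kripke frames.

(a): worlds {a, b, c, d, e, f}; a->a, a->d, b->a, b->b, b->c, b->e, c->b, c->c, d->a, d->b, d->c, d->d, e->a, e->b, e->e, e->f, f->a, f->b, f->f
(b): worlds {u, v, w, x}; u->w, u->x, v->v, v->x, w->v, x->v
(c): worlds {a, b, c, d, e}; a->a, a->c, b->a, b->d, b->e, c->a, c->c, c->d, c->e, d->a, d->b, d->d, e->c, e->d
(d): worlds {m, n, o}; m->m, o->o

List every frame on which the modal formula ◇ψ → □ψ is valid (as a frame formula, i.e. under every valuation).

(d)

This is the axiom for partial functionality; its first-order frame correspondent is ∀x ∀y ∀z (Rxy ∧ Rxz → y = z).
(a): fails — a sees both a and d.
(b): fails — u sees both w and x.
(c): fails — a sees both a and c.
(d): condition met.
Valid on: (d).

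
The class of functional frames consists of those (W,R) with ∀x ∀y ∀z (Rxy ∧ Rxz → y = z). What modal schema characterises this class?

◇q → □q

This is partial functionality; the standard corresponding axiom is CD: ◇q → □q.
Suppose ◇q→□q is valid. Take Rxy, Rxz and set V(q)={y}. Then ◇q at x, so □q at x, so q at z, i.e. z=y.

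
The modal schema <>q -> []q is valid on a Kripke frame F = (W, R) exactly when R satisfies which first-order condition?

partial functionality: forall x forall y forall z (Rxy & Rxz -> y = z)

Suppose ◇q→□q is valid. Take Rxy, Rxz and set V(q)={y}. Then ◇q at x, so □q at x, so q at z, i.e. z=y.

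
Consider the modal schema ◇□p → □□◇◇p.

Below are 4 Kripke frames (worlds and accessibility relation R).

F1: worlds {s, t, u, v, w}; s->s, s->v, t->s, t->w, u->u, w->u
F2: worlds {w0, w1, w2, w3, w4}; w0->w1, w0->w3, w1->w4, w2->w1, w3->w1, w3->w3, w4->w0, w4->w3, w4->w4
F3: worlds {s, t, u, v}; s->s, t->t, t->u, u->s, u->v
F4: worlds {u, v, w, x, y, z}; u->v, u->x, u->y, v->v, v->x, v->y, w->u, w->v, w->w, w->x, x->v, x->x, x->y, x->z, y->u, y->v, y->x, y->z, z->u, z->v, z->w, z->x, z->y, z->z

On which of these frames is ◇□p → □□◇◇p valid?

F2, F4

The schema corresponds to a generalized confluence (Geach) condition: ∀x ∀y ∀z ((xRy ∧ xR²z) → ∃w (yRw ∧ zR²w)).
F1: fails — sRs, sR²v but no w* with sRw* and vR²w*.
F2: satisfies the condition.
F3: fails — tRt, tR²s but no w with tRw and sR²w.
F4: satisfies the condition.
Valid on: F2, F4.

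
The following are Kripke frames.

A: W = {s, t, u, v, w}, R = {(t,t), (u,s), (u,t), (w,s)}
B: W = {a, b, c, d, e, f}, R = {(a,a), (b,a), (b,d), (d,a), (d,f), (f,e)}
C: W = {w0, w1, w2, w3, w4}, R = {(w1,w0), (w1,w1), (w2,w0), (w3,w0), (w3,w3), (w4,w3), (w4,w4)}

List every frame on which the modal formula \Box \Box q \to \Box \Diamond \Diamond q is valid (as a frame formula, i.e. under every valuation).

Frame correspondent (Sahlqvist): \forall x \forall z (xRz \to \exists w (x R^2 w \wedge z R^2 w)) — i.e. a generalized confluence (Geach) condition.
A: fails — uRs but no w* with uR²w* and sR²w*.
B: fails — dRf but no w with dR²w and fR²w.
C: fails — w1Rw0 but no w with w1R²w and w0R²w.

none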